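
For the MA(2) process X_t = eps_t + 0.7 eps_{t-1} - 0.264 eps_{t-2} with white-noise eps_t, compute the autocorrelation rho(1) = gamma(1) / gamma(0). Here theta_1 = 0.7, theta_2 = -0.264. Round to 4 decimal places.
\rho(1) = 0.3303

For an MA(q) process with theta_0 = 1, the autocovariance is
  gamma(k) = sigma^2 * sum_{i=0..q-k} theta_i * theta_{i+k},
and rho(k) = gamma(k) / gamma(0). Sigma^2 cancels.
  numerator   = (1)*(0.7) + (0.7)*(-0.264) = 0.5152.
  denominator = (1)^2 + (0.7)^2 + (-0.264)^2 = 1.559696.
  rho(1) = 0.5152 / 1.559696 = 0.3303.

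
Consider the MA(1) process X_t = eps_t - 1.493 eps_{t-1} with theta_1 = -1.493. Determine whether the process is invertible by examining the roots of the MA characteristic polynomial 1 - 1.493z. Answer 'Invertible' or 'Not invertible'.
\text{Not invertible}

The MA(q) characteristic polynomial is P(z) = 1 - 1.493z.
Invertibility requires all roots to lie outside the unit circle, i.e. |z| > 1 for every root.
This is linear in z: 1 + (-1.493) z = 0  =>  z = -1/(-1.493) = 0.669792,  |z| = 0.669792.
Moduli of all roots: 0.6698.
All moduli strictly greater than 1? No.
Verdict: Not invertible.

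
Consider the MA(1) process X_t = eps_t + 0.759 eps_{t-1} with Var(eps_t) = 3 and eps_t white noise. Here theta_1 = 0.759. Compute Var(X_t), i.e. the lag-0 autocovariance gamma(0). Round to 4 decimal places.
\gamma(0) = 4.7282

For an MA(q) process X_t = eps_t + sum_i theta_i eps_{t-i} with
Var(eps_t) = sigma^2, the variance is
  gamma(0) = sigma^2 * (1 + sum_i theta_i^2).
  sum_i theta_i^2 = (0.759)^2 = 0.576081.
  gamma(0) = 3 * (1 + 0.576081) = 3 * 1.576081 = 4.728243, which rounds to 4.7282.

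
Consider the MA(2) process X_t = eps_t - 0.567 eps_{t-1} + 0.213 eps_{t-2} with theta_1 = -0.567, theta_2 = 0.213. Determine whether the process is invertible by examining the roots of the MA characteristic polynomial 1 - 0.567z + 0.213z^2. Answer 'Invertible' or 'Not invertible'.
\text{Invertible}

The MA(q) characteristic polynomial is P(z) = 1 - 0.567z + 0.213z^2.
Invertibility requires all roots to lie outside the unit circle, i.e. |z| > 1 for every root.
Set 1 + (-0.567) z + (0.213) z^2 = 0, i.e. a z^2 + b z + c = 0 with a = 0.213, b = -0.567, c = 1.
Discriminant D = b^2 - 4ac = (-0.567)^2 - 4*(0.213)*1 = 0.321489 - (0.852) = -0.530511.
D < 0, so the roots are the complex-conjugate pair z = (-b +/- i sqrt(-D)) / (2a) = 1.331 +/- 1.7098i.
For a conjugate pair |z|^2 = z * conj(z) = (product of roots) = c/a = 1/(0.213) = 4.694836, so |z| = sqrt(4.694836) = 2.1668 for both roots.
Moduli of all roots: 2.1668, 2.1668.
All moduli strictly greater than 1? Yes.
Verdict: Invertible.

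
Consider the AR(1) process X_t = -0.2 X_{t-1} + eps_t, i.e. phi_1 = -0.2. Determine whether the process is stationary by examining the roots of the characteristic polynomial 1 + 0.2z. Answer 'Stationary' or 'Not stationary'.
\text{Stationary}

The AR(p) characteristic polynomial is P(z) = 1 + 0.2z.
Stationarity requires all roots to lie outside the unit circle, i.e. |z| > 1 for every root.
This is linear in z: 1 + (0.2) z = 0  =>  z = -1/(0.2) = -5,  |z| = 5.
Moduli of all roots: 5.0000.
All moduli strictly greater than 1? Yes.
Verdict: Stationary.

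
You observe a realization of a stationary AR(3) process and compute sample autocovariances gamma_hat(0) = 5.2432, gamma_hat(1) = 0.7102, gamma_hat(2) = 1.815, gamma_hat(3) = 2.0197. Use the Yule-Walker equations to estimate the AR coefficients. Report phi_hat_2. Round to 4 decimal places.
\hat\phi_{2} = 0.3020

The Yule-Walker equations for an AR(p) process read, in matrix form,
  Gamma_p phi = r_p,   with   (Gamma_p)_{ij} = gamma(|i - j|),
                       (r_p)_i = gamma(i),   i,j = 1..p.
Substitute the sample gammas (Toeplitz matrix and right-hand side of size 3):
  Gamma_p = [[5.2432, 0.7102, 1.815], [0.7102, 5.2432, 0.7102], [1.815, 0.7102, 5.2432]]
  r_p     = [0.7102, 1.815, 2.0197]
Written out (R1..R3):
  (R1) 5.2432 phi_1 + 0.7102 phi_2 + 1.815 phi_3 = 0.7102
  (R2) 0.7102 phi_1 + 5.2432 phi_2 + 0.7102 phi_3 = 1.815
  (R3) 1.815 phi_1 + 0.7102 phi_2 + 5.2432 phi_3 = 2.0197
Gaussian elimination:
  R2 <- R2 - (0.7102/5.2432) R1 = R2 - (0.135452) R1:  5.147002 phi_2 + 0.464355 phi_3 = 1.718802
  R3 <- R3 - (1.815/5.2432) R1 = R3 - (0.346163) R1:  0.464355 phi_2 + 4.614915 phi_3 = 1.773855
  R3 <- R3 - (0.464355/5.147002) R2 = R3 - (0.090219) R2:  4.573021 phi_3 = 1.618787
Back-substitution:
  phi_hat_3 = 1.618787 / 4.573021 = 0.353986
  phi_hat_2 = (1.718802 - (0.464355)(0.353986)) / 5.147002 = 0.302006
  phi_hat_1 = (0.7102 - (0.7102)(0.302006) - (1.815)(0.353986)) / 5.2432 = -0.027992
So phi_hat = [-0.0280, 0.3020, 0.3540].
Therefore phi_hat_2 = 0.3020.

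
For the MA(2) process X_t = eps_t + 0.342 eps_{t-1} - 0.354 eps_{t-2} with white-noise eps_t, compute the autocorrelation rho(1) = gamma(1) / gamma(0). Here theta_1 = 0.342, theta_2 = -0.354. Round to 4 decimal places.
\rho(1) = 0.1778

For an MA(q) process with theta_0 = 1, the autocovariance is
  gamma(k) = sigma^2 * sum_{i=0..q-k} theta_i * theta_{i+k},
and rho(k) = gamma(k) / gamma(0). Sigma^2 cancels.
  numerator   = (1)*(0.342) + (0.342)*(-0.354) = 0.220932.
  denominator = (1)^2 + (0.342)^2 + (-0.354)^2 = 1.24228.
  rho(1) = 0.220932 / 1.24228 = 0.1778.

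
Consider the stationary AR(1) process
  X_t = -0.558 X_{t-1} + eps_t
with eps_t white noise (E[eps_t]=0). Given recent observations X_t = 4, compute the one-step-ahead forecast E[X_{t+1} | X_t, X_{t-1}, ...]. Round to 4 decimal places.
E[X_{t+1} \mid \mathcal F_t] = -2.2320

For an AR(p) model X_t = c + sum_i phi_i X_{t-i} + eps_t, the
one-step-ahead conditional mean is
  E[X_{t+1} | X_t, ...] = c + sum_i phi_i X_{t+1-i}.
Substitute known values:
  E[X_{t+1} | ...] = (-0.558) * (4)
                   = -2.2320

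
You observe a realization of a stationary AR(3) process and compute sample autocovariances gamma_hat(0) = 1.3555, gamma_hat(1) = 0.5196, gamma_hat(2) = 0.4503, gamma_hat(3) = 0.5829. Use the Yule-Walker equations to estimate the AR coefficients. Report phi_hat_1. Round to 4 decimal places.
\hat\phi_{1} = 0.2341

The Yule-Walker equations for an AR(p) process read, in matrix form,
  Gamma_p phi = r_p,   with   (Gamma_p)_{ij} = gamma(|i - j|),
                       (r_p)_i = gamma(i),   i,j = 1..p.
Substitute the sample gammas (Toeplitz matrix and right-hand side of size 3):
  Gamma_p = [[1.3555, 0.5196, 0.4503], [0.5196, 1.3555, 0.5196], [0.4503, 0.5196, 1.3555]]
  r_p     = [0.5196, 0.4503, 0.5829]
Written out (R1..R3):
  (R1) 1.3555 phi_1 + 0.5196 phi_2 + 0.4503 phi_3 = 0.5196
  (R2) 0.5196 phi_1 + 1.3555 phi_2 + 0.5196 phi_3 = 0.4503
  (R3) 0.4503 phi_1 + 0.5196 phi_2 + 1.3555 phi_3 = 0.5829
Gaussian elimination:
  R2 <- R2 - (0.5196/1.3555) R1 = R2 - (0.383327) R1:  1.156323 phi_2 + 0.346988 phi_3 = 0.251123
  R3 <- R3 - (0.4503/1.3555) R1 = R3 - (0.332202) R1:  0.346988 phi_2 + 1.205909 phi_3 = 0.410288
  R3 <- R3 - (0.346988/1.156323) R2 = R3 - (0.300079) R2:  1.101786 phi_3 = 0.334931
Back-substitution:
  phi_hat_3 = 0.334931 / 1.101786 = 0.303989
  phi_hat_2 = (0.251123 - (0.346988)(0.303989)) / 1.156323 = 0.125953
  phi_hat_1 = (0.5196 - (0.5196)(0.125953) - (0.4503)(0.303989)) / 1.3555 = 0.23406
So phi_hat = [0.2341, 0.1260, 0.3040].
Therefore phi_hat_1 = 0.2341.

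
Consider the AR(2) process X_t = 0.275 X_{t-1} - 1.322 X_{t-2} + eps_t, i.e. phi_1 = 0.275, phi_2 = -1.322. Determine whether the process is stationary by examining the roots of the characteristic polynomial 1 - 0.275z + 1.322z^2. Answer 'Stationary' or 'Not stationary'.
\text{Not stationary}

The AR(p) characteristic polynomial is P(z) = 1 - 0.275z + 1.322z^2.
Stationarity requires all roots to lie outside the unit circle, i.e. |z| > 1 for every root.
Set 1 + (-0.275) z + (1.322) z^2 = 0, i.e. a z^2 + b z + c = 0 with a = 1.322, b = -0.275, c = 1.
Discriminant D = b^2 - 4ac = (-0.275)^2 - 4*(1.322)*1 = 0.075625 - (5.288) = -5.212375.
D < 0, so the roots are the complex-conjugate pair z = (-b +/- i sqrt(-D)) / (2a) = 0.104 +/- 0.8635i.
For a conjugate pair |z|^2 = z * conj(z) = (product of roots) = c/a = 1/(1.322) = 0.75643, so |z| = sqrt(0.75643) = 0.8697 for both roots.
Moduli of all roots: 0.8697, 0.8697.
All moduli strictly greater than 1? No.
Verdict: Not stationary.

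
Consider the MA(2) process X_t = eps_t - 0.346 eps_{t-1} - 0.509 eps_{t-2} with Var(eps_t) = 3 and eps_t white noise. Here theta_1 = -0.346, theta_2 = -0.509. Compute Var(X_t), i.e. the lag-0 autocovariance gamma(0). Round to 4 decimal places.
\gamma(0) = 4.1364

For an MA(q) process X_t = eps_t + sum_i theta_i eps_{t-i} with
Var(eps_t) = sigma^2, the variance is
  gamma(0) = sigma^2 * (1 + sum_i theta_i^2).
  sum_i theta_i^2 = (-0.346)^2 + (-0.509)^2 = 0.119716 + 0.259081 = 0.378797.
  gamma(0) = 3 * (1 + 0.378797) = 3 * 1.378797 = 4.136391, which rounds to 4.1364.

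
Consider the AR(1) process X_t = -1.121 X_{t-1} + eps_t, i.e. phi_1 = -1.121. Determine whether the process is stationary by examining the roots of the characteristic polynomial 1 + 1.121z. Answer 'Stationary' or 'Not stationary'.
\text{Not stationary}

The AR(p) characteristic polynomial is P(z) = 1 + 1.121z.
Stationarity requires all roots to lie outside the unit circle, i.e. |z| > 1 for every root.
This is linear in z: 1 + (1.121) z = 0  =>  z = -1/(1.121) = -0.892061,  |z| = 0.892061.
Moduli of all roots: 0.8921.
All moduli strictly greater than 1? No.
Verdict: Not stationary.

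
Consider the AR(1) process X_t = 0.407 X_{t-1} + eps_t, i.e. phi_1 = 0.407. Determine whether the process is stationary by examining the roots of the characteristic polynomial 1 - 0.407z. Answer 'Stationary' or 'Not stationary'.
\text{Stationary}

The AR(p) characteristic polynomial is P(z) = 1 - 0.407z.
Stationarity requires all roots to lie outside the unit circle, i.e. |z| > 1 for every root.
This is linear in z: 1 + (-0.407) z = 0  =>  z = -1/(-0.407) = 2.457002,  |z| = 2.457002.
Moduli of all roots: 2.4570.
All moduli strictly greater than 1? Yes.
Verdict: Stationary.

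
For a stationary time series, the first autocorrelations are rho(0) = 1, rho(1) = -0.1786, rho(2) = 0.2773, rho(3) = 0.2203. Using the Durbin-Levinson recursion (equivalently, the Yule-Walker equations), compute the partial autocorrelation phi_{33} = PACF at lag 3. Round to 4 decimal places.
\phi_{33} = 0.3340

The PACF at lag k is phi_{kk}, the last component of the solution
to the Yule-Walker system G_k phi = r_k where
  (G_k)_{ij} = rho(|i - j|), (r_k)_i = rho(i), i,j = 1..k.
Equivalently, Durbin-Levinson gives phi_{kk} iteratively:
  phi_{11} = rho(1)
  phi_{kk} = [rho(k) - sum_{j=1..k-1} phi_{k-1,j} rho(k-j)]
            / [1 - sum_{j=1..k-1} phi_{k-1,j} rho(j)],
  phi_{k,j} = phi_{k-1,j} - phi_{kk} phi_{k-1,k-j},  j = 1..k-1.
Step k = 1:
  phi_11 = rho(1) = -0.1786.
Step k = 2:
  phi_22 = [rho(2) - phi_11 rho(1)] / [1 - phi_11 rho(1)] = [0.2773 - (-0.1786)(-0.1786)] / [1 - (-0.1786)(-0.1786)]
         = 0.24540204 / 0.96810204 = 0.253488.
  Update: phi_21 = phi_11 - phi_22 phi_11 = -0.1786 - (0.253488)(-0.1786) = -0.133327.
Step k = 3:
  phi_33 = [rho(3) - phi_21 rho(2) - phi_22 rho(1)] / [1 - phi_21 rho(1) - phi_22 rho(2)]
    numerator   = 0.2203 - (-0.133327)(0.2773) - (0.253488)(-0.1786) = 0.30254452
    denominator = 1 - (-0.133327)(-0.1786) - (0.253488)(0.2773) = 0.90589562
  phi_33 = 0.30254452 / 0.90589562 = 0.334.
Therefore phi_{33} = 0.3340.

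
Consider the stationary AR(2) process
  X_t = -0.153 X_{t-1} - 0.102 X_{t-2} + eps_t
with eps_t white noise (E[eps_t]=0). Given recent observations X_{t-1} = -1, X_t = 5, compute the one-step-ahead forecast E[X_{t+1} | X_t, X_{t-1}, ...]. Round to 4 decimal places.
E[X_{t+1} \mid \mathcal F_t] = -0.6630

For an AR(p) model X_t = c + sum_i phi_i X_{t-i} + eps_t, the
one-step-ahead conditional mean is
  E[X_{t+1} | X_t, ...] = c + sum_i phi_i X_{t+1-i}.
Substitute known values:
  E[X_{t+1} | ...] = (-0.153) * (5) + (-0.102) * (-1)
                   = -0.6630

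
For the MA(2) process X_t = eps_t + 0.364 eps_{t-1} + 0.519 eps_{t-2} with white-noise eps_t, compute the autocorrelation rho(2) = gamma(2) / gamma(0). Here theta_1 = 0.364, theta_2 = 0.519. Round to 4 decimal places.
\rho(2) = 0.3702

For an MA(q) process with theta_0 = 1, the autocovariance is
  gamma(k) = sigma^2 * sum_{i=0..q-k} theta_i * theta_{i+k},
and rho(k) = gamma(k) / gamma(0). Sigma^2 cancels.
  numerator   = (1)*(0.519) = 0.519.
  denominator = (1)^2 + (0.364)^2 + (0.519)^2 = 1.401857.
  rho(2) = 0.519 / 1.401857 = 0.3702.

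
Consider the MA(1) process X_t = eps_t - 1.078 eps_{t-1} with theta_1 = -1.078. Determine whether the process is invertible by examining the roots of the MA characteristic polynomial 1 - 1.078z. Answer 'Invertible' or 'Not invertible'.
\text{Not invertible}

The MA(q) characteristic polynomial is P(z) = 1 - 1.078z.
Invertibility requires all roots to lie outside the unit circle, i.e. |z| > 1 for every root.
This is linear in z: 1 + (-1.078) z = 0  =>  z = -1/(-1.078) = 0.927644,  |z| = 0.927644.
Moduli of all roots: 0.9276.
All moduli strictly greater than 1? No.
Verdict: Not invertible.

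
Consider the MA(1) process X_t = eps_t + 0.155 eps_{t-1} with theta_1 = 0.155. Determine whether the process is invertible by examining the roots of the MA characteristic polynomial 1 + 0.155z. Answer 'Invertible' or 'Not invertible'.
\text{Invertible}

The MA(q) characteristic polynomial is P(z) = 1 + 0.155z.
Invertibility requires all roots to lie outside the unit circle, i.e. |z| > 1 for every root.
This is linear in z: 1 + (0.155) z = 0  =>  z = -1/(0.155) = -6.451613,  |z| = 6.451613.
Moduli of all roots: 6.4516.
All moduli strictly greater than 1? Yes.
Verdict: Invertible.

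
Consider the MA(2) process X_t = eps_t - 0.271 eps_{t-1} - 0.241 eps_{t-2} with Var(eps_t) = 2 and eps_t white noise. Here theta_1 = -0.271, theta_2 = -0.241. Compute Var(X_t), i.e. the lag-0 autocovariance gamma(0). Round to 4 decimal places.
\gamma(0) = 2.2630

For an MA(q) process X_t = eps_t + sum_i theta_i eps_{t-i} with
Var(eps_t) = sigma^2, the variance is
  gamma(0) = sigma^2 * (1 + sum_i theta_i^2).
  sum_i theta_i^2 = (-0.271)^2 + (-0.241)^2 = 0.073441 + 0.058081 = 0.131522.
  gamma(0) = 2 * (1 + 0.131522) = 2 * 1.131522 = 2.263044, which rounds to 2.2630.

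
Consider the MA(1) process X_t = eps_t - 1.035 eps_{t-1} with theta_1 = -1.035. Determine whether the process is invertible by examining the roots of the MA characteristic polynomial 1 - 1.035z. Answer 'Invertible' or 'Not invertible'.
\text{Not invertible}

The MA(q) characteristic polynomial is P(z) = 1 - 1.035z.
Invertibility requires all roots to lie outside the unit circle, i.e. |z| > 1 for every root.
This is linear in z: 1 + (-1.035) z = 0  =>  z = -1/(-1.035) = 0.966184,  |z| = 0.966184.
Moduli of all roots: 0.9662.
All moduli strictly greater than 1? No.
Verdict: Not invertible.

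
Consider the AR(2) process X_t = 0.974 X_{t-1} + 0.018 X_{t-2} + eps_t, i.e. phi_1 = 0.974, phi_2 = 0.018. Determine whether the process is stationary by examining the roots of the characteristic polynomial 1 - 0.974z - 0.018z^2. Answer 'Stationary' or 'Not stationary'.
\text{Stationary}

The AR(p) characteristic polynomial is P(z) = 1 - 0.974z - 0.018z^2.
Stationarity requires all roots to lie outside the unit circle, i.e. |z| > 1 for every root.
Set 1 + (-0.974) z + (-0.018) z^2 = 0, i.e. a z^2 + b z + c = 0 with a = -0.018, b = -0.974, c = 1.
Discriminant D = b^2 - 4ac = (-0.974)^2 - 4*(-0.018)*1 = 0.948676 - (-0.072) = 1.020676.
D >= 0, so the roots are real: z = (-b +/- sqrt(D)) / (2a) = (0.974 +/- 1.010285) / (-0.036).
  z_1 = (0.974 + 1.010285) / (-0.036) = -55.119,   |z_1| = 55.119.
  z_2 = (0.974 - 1.010285) / (-0.036) = 1.0079,   |z_2| = 1.0079.
Moduli of all roots: 55.1190, 1.0079.
All moduli strictly greater than 1? Yes.
Verdict: Stationary.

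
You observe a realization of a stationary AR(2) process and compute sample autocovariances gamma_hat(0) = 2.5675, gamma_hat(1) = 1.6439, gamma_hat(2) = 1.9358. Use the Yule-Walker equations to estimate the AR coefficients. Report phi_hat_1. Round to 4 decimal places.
\hat\phi_{1} = 0.2670

The Yule-Walker equations for an AR(p) process read, in matrix form,
  Gamma_p phi = r_p,   with   (Gamma_p)_{ij} = gamma(|i - j|),
                       (r_p)_i = gamma(i),   i,j = 1..p.
Substitute the sample gammas (Toeplitz matrix and right-hand side of size 2):
  Gamma_p = [[2.5675, 1.6439], [1.6439, 2.5675]]
  r_p     = [1.6439, 1.9358]
Written out:
  2.5675 phi_1 + 1.6439 phi_2 = 1.6439
  1.6439 phi_1 + 2.5675 phi_2 = 1.9358
Solve by Cramer's rule:
  det = gamma(0)^2 - gamma(1)^2 = (2.5675)^2 - (1.6439)^2 = 6.59205625 - 2.70240721 = 3.88964904
  phi_hat_1 = [gamma(1) gamma(0) - gamma(1) gamma(2)] / det = [(1.6439)(2.5675) - (1.6439)(1.9358)] / 3.88964904 = 1.03845163 / 3.88964904 = 0.267
  phi_hat_2 = [gamma(0) gamma(2) - gamma(1)^2] / det = [(2.5675)(1.9358) - (1.6439)^2] / 3.88964904 = 2.26775929 / 3.88964904 = 0.583
So phi_hat = [0.2670, 0.5830].
Therefore phi_hat_1 = 0.2670.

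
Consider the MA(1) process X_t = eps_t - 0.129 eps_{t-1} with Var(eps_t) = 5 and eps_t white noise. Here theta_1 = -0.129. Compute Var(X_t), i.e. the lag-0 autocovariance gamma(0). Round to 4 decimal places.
\gamma(0) = 5.0832

For an MA(q) process X_t = eps_t + sum_i theta_i eps_{t-i} with
Var(eps_t) = sigma^2, the variance is
  gamma(0) = sigma^2 * (1 + sum_i theta_i^2).
  sum_i theta_i^2 = (-0.129)^2 = 0.016641.
  gamma(0) = 5 * (1 + 0.016641) = 5 * 1.016641 = 5.083205, which rounds to 5.0832.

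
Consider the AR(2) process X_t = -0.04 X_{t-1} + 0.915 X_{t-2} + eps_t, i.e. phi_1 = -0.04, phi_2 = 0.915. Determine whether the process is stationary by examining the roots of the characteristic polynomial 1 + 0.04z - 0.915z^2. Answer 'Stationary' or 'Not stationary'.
\text{Stationary}

The AR(p) characteristic polynomial is P(z) = 1 + 0.04z - 0.915z^2.
Stationarity requires all roots to lie outside the unit circle, i.e. |z| > 1 for every root.
Set 1 + (0.04) z + (-0.915) z^2 = 0, i.e. a z^2 + b z + c = 0 with a = -0.915, b = 0.04, c = 1.
Discriminant D = b^2 - 4ac = (0.04)^2 - 4*(-0.915)*1 = 0.0016 - (-3.66) = 3.6616.
D >= 0, so the roots are real: z = (-b +/- sqrt(D)) / (2a) = (-0.04 +/- 1.913531) / (-1.83).
  z_1 = (-0.04 + 1.913531) / (-1.83) = -1.0238,   |z_1| = 1.0238.
  z_2 = (-0.04 - 1.913531) / (-1.83) = 1.0675,   |z_2| = 1.0675.
Moduli of all roots: 1.0238, 1.0675.
All moduli strictly greater than 1? Yes.
Verdict: Stationary.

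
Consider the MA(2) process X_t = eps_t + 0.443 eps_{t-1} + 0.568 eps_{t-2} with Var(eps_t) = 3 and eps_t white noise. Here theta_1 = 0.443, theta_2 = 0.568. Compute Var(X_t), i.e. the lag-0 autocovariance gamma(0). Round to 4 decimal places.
\gamma(0) = 4.5566

For an MA(q) process X_t = eps_t + sum_i theta_i eps_{t-i} with
Var(eps_t) = sigma^2, the variance is
  gamma(0) = sigma^2 * (1 + sum_i theta_i^2).
  sum_i theta_i^2 = (0.443)^2 + (0.568)^2 = 0.196249 + 0.322624 = 0.518873.
  gamma(0) = 3 * (1 + 0.518873) = 3 * 1.518873 = 4.556619, which rounds to 4.5566.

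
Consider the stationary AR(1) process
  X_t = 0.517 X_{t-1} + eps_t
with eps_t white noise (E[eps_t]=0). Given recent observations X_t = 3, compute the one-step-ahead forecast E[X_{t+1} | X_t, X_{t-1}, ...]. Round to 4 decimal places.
E[X_{t+1} \mid \mathcal F_t] = 1.5510

For an AR(p) model X_t = c + sum_i phi_i X_{t-i} + eps_t, the
one-step-ahead conditional mean is
  E[X_{t+1} | X_t, ...] = c + sum_i phi_i X_{t+1-i}.
Substitute known values:
  E[X_{t+1} | ...] = (0.517) * (3)
                   = 1.5510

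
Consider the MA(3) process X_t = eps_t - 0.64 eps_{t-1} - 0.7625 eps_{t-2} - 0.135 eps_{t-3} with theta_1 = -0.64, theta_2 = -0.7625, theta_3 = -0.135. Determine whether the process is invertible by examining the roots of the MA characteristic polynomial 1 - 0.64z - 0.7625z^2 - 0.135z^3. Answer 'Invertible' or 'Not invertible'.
\text{Not invertible}

The MA(q) characteristic polynomial is P(z) = 1 - 0.64z - 0.7625z^2 - 0.135z^3.
Invertibility requires all roots to lie outside the unit circle, i.e. |z| > 1 for every root.
Degree 3: look for a simple real root z0 first, then factor out (1 - z/z0) and solve the remaining quadratic.
Testing z0 = -4: P(-4) = 1 + (-0.64)(-4) + (-0.7625)(-4)^2 + (-0.135)(-4)^3
  = 1 + (2.56) + (-12.2) + (8.64) = 0.  So z_0 = -4 is a root, |z_0| = 4.
Divide out the factor (1 + 0.25 z) = (1 - z/z0) (since 1/z0 = -0.25):
  P(z) = (1 + 0.25 z)(1 + (-0.89) z + (-0.54) z^2)
  [check: z-coef -0.89 - (-0.25) = -0.64; z^2-coef -0.54 - (-0.25)(-0.89) = -0.7625; z^3-coef -(-0.25)(-0.54) = -0.135.]
Remaining roots from the quadratic factor 1 + (-0.89) z + (-0.54) z^2:
  Set 1 + (-0.89) z + (-0.54) z^2 = 0, i.e. a z^2 + b z + c = 0 with a = -0.54, b = -0.89, c = 1.
  Discriminant D = b^2 - 4ac = (-0.89)^2 - 4*(-0.54)*1 = 0.7921 - (-2.16) = 2.9521.
  D >= 0, so the roots are real: z = (-b +/- sqrt(D)) / (2a) = (0.89 +/- 1.718168) / (-1.08).
    z_1 = (0.89 + 1.718168) / (-1.08) = -2.415,   |z_1| = 2.415.
    z_2 = (0.89 - 1.718168) / (-1.08) = 0.7668,   |z_2| = 0.7668.
Moduli of all roots: 4.0000, 2.4150, 0.7668.
All moduli strictly greater than 1? No.
Verdict: Not invertible.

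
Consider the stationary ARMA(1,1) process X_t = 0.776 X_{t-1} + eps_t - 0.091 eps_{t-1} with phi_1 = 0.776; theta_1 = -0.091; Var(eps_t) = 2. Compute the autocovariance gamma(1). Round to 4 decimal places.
\gamma(1) = 3.2006

Multiply the model equation by X_{t-k} and take expectations. With theta_0 = psi_0 = 1 and psi_j the MA(infinity) weights, this gives
  gamma(k) - sum_i phi_i gamma(k-i) = c_k,
  c_k = sigma^2 * sum_{j=k..q} theta_j psi_{j-k}   (c_k = 0 for k > q),
using gamma(-m) = gamma(m).
psi-weights needed (psi_j = theta_j + sum_i phi_i psi_{j-i}):
  psi_1 = theta_1 + phi_1 = -0.091 + (0.776) = 0.685
Right-hand sides:
  c_0 = sigma^2 (1 + theta_1 psi_1) = 2 * (1 + (-0.091)(0.685)) = 2 * 0.937665 = 1.87533
  c_1 = sigma^2 theta_1 = 2 * (-0.091) = -0.182
  c_2 = 0
Equations for k = 0 and k = 1 (AR order 1):
  gamma(0) = phi_1 gamma(1) + c_0
  gamma(1) = phi_1 gamma(0) + c_1
Substituting the second into the first: gamma(0) (1 - phi_1^2) = c_0 + phi_1 c_1, so
  gamma(0) = (c_0 + phi_1 c_1) / (1 - phi_1^2) = (1.87533 + (0.776)(-0.182)) / (1 - (0.776)^2) = 1.734098 / 0.397824 = 4.358958.
  gamma(1) = phi_1 gamma(0) + c_1 = (0.776)(4.358958) + (-0.182) = 3.200551.
Therefore gamma(1) = 3.2006 (to 4 decimal places).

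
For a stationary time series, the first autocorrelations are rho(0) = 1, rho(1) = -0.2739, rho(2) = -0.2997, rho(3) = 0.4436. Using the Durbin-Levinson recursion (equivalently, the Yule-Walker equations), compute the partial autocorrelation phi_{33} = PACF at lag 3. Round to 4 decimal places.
\phi_{33} = 0.2810

The PACF at lag k is phi_{kk}, the last component of the solution
to the Yule-Walker system G_k phi = r_k where
  (G_k)_{ij} = rho(|i - j|), (r_k)_i = rho(i), i,j = 1..k.
Equivalently, Durbin-Levinson gives phi_{kk} iteratively:
  phi_{11} = rho(1)
  phi_{kk} = [rho(k) - sum_{j=1..k-1} phi_{k-1,j} rho(k-j)]
            / [1 - sum_{j=1..k-1} phi_{k-1,j} rho(j)],
  phi_{k,j} = phi_{k-1,j} - phi_{kk} phi_{k-1,k-j},  j = 1..k-1.
Step k = 1:
  phi_11 = rho(1) = -0.2739.
Step k = 2:
  phi_22 = [rho(2) - phi_11 rho(1)] / [1 - phi_11 rho(1)] = [-0.2997 - (-0.2739)(-0.2739)] / [1 - (-0.2739)(-0.2739)]
         = -0.37472121 / 0.92497879 = -0.405113.
  Update: phi_21 = phi_11 - phi_22 phi_11 = -0.2739 - (-0.405113)(-0.2739) = -0.384861.
Step k = 3:
  phi_33 = [rho(3) - phi_21 rho(2) - phi_22 rho(1)] / [1 - phi_21 rho(1) - phi_22 rho(2)]
    numerator   = 0.4436 - (-0.384861)(-0.2997) - (-0.405113)(-0.2739) = 0.21729677
    denominator = 1 - (-0.384861)(-0.2739) - (-0.405113)(-0.2997) = 0.77317424
  phi_33 = 0.21729677 / 0.77317424 = 0.281.
Therefore phi_{33} = 0.2810.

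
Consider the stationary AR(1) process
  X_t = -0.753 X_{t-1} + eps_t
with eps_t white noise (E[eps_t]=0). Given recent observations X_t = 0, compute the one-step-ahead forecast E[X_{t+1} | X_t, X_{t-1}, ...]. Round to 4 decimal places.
E[X_{t+1} \mid \mathcal F_t] = 0.0000

For an AR(p) model X_t = c + sum_i phi_i X_{t-i} + eps_t, the
one-step-ahead conditional mean is
  E[X_{t+1} | X_t, ...] = c + sum_i phi_i X_{t+1-i}.
Substitute known values:
  E[X_{t+1} | ...] = (-0.753) * (0)
                   = 0.0000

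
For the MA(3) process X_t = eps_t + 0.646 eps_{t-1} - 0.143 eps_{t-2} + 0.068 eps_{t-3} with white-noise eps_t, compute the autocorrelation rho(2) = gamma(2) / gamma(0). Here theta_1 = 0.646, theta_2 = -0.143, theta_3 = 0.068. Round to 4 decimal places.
\rho(2) = -0.0687

For an MA(q) process with theta_0 = 1, the autocovariance is
  gamma(k) = sigma^2 * sum_{i=0..q-k} theta_i * theta_{i+k},
and rho(k) = gamma(k) / gamma(0). Sigma^2 cancels.
  numerator   = (1)*(-0.143) + (0.646)*(0.068) = -0.099072.
  denominator = (1)^2 + (0.646)^2 + (-0.143)^2 + (0.068)^2 = 1.442389.
  rho(2) = -0.099072 / 1.442389 = -0.0687.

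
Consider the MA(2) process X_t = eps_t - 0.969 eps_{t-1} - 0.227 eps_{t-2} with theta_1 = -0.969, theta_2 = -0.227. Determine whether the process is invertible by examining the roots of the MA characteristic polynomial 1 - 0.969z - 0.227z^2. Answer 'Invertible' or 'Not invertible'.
\text{Not invertible}

The MA(q) characteristic polynomial is P(z) = 1 - 0.969z - 0.227z^2.
Invertibility requires all roots to lie outside the unit circle, i.e. |z| > 1 for every root.
Set 1 + (-0.969) z + (-0.227) z^2 = 0, i.e. a z^2 + b z + c = 0 with a = -0.227, b = -0.969, c = 1.
Discriminant D = b^2 - 4ac = (-0.969)^2 - 4*(-0.227)*1 = 0.938961 - (-0.908) = 1.846961.
D >= 0, so the roots are real: z = (-b +/- sqrt(D)) / (2a) = (0.969 +/- 1.359029) / (-0.454).
  z_1 = (0.969 + 1.359029) / (-0.454) = -5.1278,   |z_1| = 5.1278.
  z_2 = (0.969 - 1.359029) / (-0.454) = 0.8591,   |z_2| = 0.8591.
Moduli of all roots: 5.1278, 0.8591.
All moduli strictly greater than 1? No.
Verdict: Not invertible.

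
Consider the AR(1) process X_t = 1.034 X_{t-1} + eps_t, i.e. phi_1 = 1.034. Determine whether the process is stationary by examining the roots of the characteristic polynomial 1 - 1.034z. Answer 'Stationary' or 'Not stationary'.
\text{Not stationary}

The AR(p) characteristic polynomial is P(z) = 1 - 1.034z.
Stationarity requires all roots to lie outside the unit circle, i.e. |z| > 1 for every root.
This is linear in z: 1 + (-1.034) z = 0  =>  z = -1/(-1.034) = 0.967118,  |z| = 0.967118.
Moduli of all roots: 0.9671.
All moduli strictly greater than 1? No.
Verdict: Not stationary.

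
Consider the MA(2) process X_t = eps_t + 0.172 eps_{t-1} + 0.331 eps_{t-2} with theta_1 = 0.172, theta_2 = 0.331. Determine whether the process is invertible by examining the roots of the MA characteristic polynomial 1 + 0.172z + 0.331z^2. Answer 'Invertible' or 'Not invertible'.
\text{Invertible}

The MA(q) characteristic polynomial is P(z) = 1 + 0.172z + 0.331z^2.
Invertibility requires all roots to lie outside the unit circle, i.e. |z| > 1 for every root.
Set 1 + (0.172) z + (0.331) z^2 = 0, i.e. a z^2 + b z + c = 0 with a = 0.331, b = 0.172, c = 1.
Discriminant D = b^2 - 4ac = (0.172)^2 - 4*(0.331)*1 = 0.029584 - (1.324) = -1.294416.
D < 0, so the roots are the complex-conjugate pair z = (-b +/- i sqrt(-D)) / (2a) = -0.2598 +/- 1.7186i.
For a conjugate pair |z|^2 = z * conj(z) = (product of roots) = c/a = 1/(0.331) = 3.021148, so |z| = sqrt(3.021148) = 1.7381 for both roots.
Moduli of all roots: 1.7381, 1.7381.
All moduli strictly greater than 1? Yes.
Verdict: Invertible.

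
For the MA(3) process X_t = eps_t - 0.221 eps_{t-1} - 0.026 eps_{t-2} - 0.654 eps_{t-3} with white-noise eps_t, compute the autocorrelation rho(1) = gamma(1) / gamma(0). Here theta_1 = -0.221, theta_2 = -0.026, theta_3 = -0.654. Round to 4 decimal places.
\rho(1) = -0.1342

For an MA(q) process with theta_0 = 1, the autocovariance is
  gamma(k) = sigma^2 * sum_{i=0..q-k} theta_i * theta_{i+k},
and rho(k) = gamma(k) / gamma(0). Sigma^2 cancels.
  numerator   = (1)*(-0.221) + (-0.221)*(-0.026) + (-0.026)*(-0.654) = -0.19825.
  denominator = (1)^2 + (-0.221)^2 + (-0.026)^2 + (-0.654)^2 = 1.477233.
  rho(1) = -0.19825 / 1.477233 = -0.1342.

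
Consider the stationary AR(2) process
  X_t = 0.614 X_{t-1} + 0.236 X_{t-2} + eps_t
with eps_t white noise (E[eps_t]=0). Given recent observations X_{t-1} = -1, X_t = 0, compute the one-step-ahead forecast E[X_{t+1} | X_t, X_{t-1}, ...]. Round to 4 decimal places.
E[X_{t+1} \mid \mathcal F_t] = -0.2360

For an AR(p) model X_t = c + sum_i phi_i X_{t-i} + eps_t, the
one-step-ahead conditional mean is
  E[X_{t+1} | X_t, ...] = c + sum_i phi_i X_{t+1-i}.
Substitute known values:
  E[X_{t+1} | ...] = (0.614) * (0) + (0.236) * (-1)
                   = -0.2360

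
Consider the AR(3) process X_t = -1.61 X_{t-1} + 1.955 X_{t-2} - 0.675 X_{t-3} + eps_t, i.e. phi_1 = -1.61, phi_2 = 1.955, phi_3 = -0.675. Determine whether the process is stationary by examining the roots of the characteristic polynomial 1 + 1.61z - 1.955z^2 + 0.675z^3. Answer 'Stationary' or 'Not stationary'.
\text{Not stationary}

The AR(p) characteristic polynomial is P(z) = 1 + 1.61z - 1.955z^2 + 0.675z^3.
Stationarity requires all roots to lie outside the unit circle, i.e. |z| > 1 for every root.
Degree 3: look for a simple real root z0 first, then factor out (1 - z/z0) and solve the remaining quadratic.
Testing z0 = -0.4: P(-0.4) = 1 + (1.61)(-0.4) + (-1.955)(-0.4)^2 + (0.675)(-0.4)^3
  = 1 + (-0.644) + (-0.3128) + (-0.0432) = 0.  So z_0 = -0.4 is a root, |z_0| = 0.4.
Divide out the factor (1 + 2.5 z) = (1 - z/z0) (since 1/z0 = -2.5):
  P(z) = (1 + 2.5 z)(1 + (-0.89) z + (0.27) z^2)
  [check: z-coef -0.89 - (-2.5) = 1.61; z^2-coef 0.27 - (-2.5)(-0.89) = -1.955; z^3-coef -(-2.5)(0.27) = 0.675.]
Remaining roots from the quadratic factor 1 + (-0.89) z + (0.27) z^2:
  Set 1 + (-0.89) z + (0.27) z^2 = 0, i.e. a z^2 + b z + c = 0 with a = 0.27, b = -0.89, c = 1.
  Discriminant D = b^2 - 4ac = (-0.89)^2 - 4*(0.27)*1 = 0.7921 - (1.08) = -0.2879.
  D < 0, so the roots are the complex-conjugate pair z = (-b +/- i sqrt(-D)) / (2a) = 1.6481 +/- 0.9936i.
  For a conjugate pair |z|^2 = z * conj(z) = (product of roots) = c/a = 1/(0.27) = 3.703704, so |z| = sqrt(3.703704) = 1.9245 for both roots.
Moduli of all roots: 0.4000, 1.9245, 1.9245.
All moduli strictly greater than 1? No.
Verdict: Not stationary.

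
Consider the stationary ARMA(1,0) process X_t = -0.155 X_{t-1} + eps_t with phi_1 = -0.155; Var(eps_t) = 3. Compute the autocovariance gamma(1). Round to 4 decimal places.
\gamma(1) = -0.4764

Multiply the model equation by X_{t-k} and take expectations. With theta_0 = psi_0 = 1 and psi_j the MA(infinity) weights, this gives
  gamma(k) - sum_i phi_i gamma(k-i) = c_k,
  c_k = sigma^2 * sum_{j=k..q} theta_j psi_{j-k}   (c_k = 0 for k > q),
using gamma(-m) = gamma(m).
Pure AR (q = 0): c_0 = sigma^2 = 3, c_k = 0 for k >= 1.
Equations for k = 0 and k = 1 (AR order 1):
  gamma(0) = phi_1 gamma(1) + c_0
  gamma(1) = phi_1 gamma(0) + c_1
Substituting the second into the first: gamma(0) (1 - phi_1^2) = c_0 + phi_1 c_1, so
  gamma(0) = c_0 / (1 - phi_1^2) = 3 / (1 - (-0.155)^2) = 3 / 0.975975 = 3.073849.
  gamma(1) = phi_1 gamma(0) = (-0.155)(3.073849) = -0.476447.
Therefore gamma(1) = -0.4764 (to 4 decimal places).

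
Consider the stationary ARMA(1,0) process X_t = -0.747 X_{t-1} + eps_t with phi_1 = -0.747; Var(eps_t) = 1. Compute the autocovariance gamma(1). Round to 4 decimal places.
\gamma(1) = -1.6901

Multiply the model equation by X_{t-k} and take expectations. With theta_0 = psi_0 = 1 and psi_j the MA(infinity) weights, this gives
  gamma(k) - sum_i phi_i gamma(k-i) = c_k,
  c_k = sigma^2 * sum_{j=k..q} theta_j psi_{j-k}   (c_k = 0 for k > q),
using gamma(-m) = gamma(m).
Pure AR (q = 0): c_0 = sigma^2 = 1, c_k = 0 for k >= 1.
Equations for k = 0 and k = 1 (AR order 1):
  gamma(0) = phi_1 gamma(1) + c_0
  gamma(1) = phi_1 gamma(0) + c_1
Substituting the second into the first: gamma(0) (1 - phi_1^2) = c_0 + phi_1 c_1, so
  gamma(0) = c_0 / (1 - phi_1^2) = 1 / (1 - (-0.747)^2) = 1 / 0.441991 = 2.26249.
  gamma(1) = phi_1 gamma(0) = (-0.747)(2.26249) = -1.69008.
Therefore gamma(1) = -1.6901 (to 4 decimal places).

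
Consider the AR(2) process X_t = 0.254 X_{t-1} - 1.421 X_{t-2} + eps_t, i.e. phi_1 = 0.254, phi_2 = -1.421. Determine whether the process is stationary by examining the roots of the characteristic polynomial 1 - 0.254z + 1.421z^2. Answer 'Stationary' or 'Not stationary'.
\text{Not stationary}

The AR(p) characteristic polynomial is P(z) = 1 - 0.254z + 1.421z^2.
Stationarity requires all roots to lie outside the unit circle, i.e. |z| > 1 for every root.
Set 1 + (-0.254) z + (1.421) z^2 = 0, i.e. a z^2 + b z + c = 0 with a = 1.421, b = -0.254, c = 1.
Discriminant D = b^2 - 4ac = (-0.254)^2 - 4*(1.421)*1 = 0.064516 - (5.684) = -5.619484.
D < 0, so the roots are the complex-conjugate pair z = (-b +/- i sqrt(-D)) / (2a) = 0.0894 +/- 0.8341i.
For a conjugate pair |z|^2 = z * conj(z) = (product of roots) = c/a = 1/(1.421) = 0.70373, so |z| = sqrt(0.70373) = 0.8389 for both roots.
Moduli of all roots: 0.8389, 0.8389.
All moduli strictly greater than 1? No.
Verdict: Not stationary.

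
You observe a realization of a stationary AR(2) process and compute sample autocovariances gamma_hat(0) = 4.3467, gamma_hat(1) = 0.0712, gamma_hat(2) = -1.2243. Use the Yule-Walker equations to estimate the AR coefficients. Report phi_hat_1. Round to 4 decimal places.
\hat\phi_{1} = 0.0210

The Yule-Walker equations for an AR(p) process read, in matrix form,
  Gamma_p phi = r_p,   with   (Gamma_p)_{ij} = gamma(|i - j|),
                       (r_p)_i = gamma(i),   i,j = 1..p.
Substitute the sample gammas (Toeplitz matrix and right-hand side of size 2):
  Gamma_p = [[4.3467, 0.0712], [0.0712, 4.3467]]
  r_p     = [0.0712, -1.2243]
Written out:
  4.3467 phi_1 + 0.0712 phi_2 = 0.0712
  0.0712 phi_1 + 4.3467 phi_2 = -1.2243
Solve by Cramer's rule:
  det = gamma(0)^2 - gamma(1)^2 = (4.3467)^2 - (0.0712)^2 = 18.89380089 - 0.00506944 = 18.88873145
  phi_hat_1 = [gamma(1) gamma(0) - gamma(1) gamma(2)] / det = [(0.0712)(4.3467) - (0.0712)(-1.2243)] / 18.88873145 = 0.3966552 / 18.88873145 = 0.021
  phi_hat_2 = [gamma(0) gamma(2) - gamma(1)^2] / det = [(4.3467)(-1.2243) - (0.0712)^2] / 18.88873145 = -5.32673425 / 18.88873145 = -0.282
So phi_hat = [0.0210, -0.2820].
Therefore phi_hat_1 = 0.0210.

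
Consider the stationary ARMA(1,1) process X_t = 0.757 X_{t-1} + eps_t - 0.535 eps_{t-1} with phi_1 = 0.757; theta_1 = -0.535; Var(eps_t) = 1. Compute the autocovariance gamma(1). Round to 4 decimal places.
\gamma(1) = 0.3094

Multiply the model equation by X_{t-k} and take expectations. With theta_0 = psi_0 = 1 and psi_j the MA(infinity) weights, this gives
  gamma(k) - sum_i phi_i gamma(k-i) = c_k,
  c_k = sigma^2 * sum_{j=k..q} theta_j psi_{j-k}   (c_k = 0 for k > q),
using gamma(-m) = gamma(m).
psi-weights needed (psi_j = theta_j + sum_i phi_i psi_{j-i}):
  psi_1 = theta_1 + phi_1 = -0.535 + (0.757) = 0.222
Right-hand sides:
  c_0 = sigma^2 (1 + theta_1 psi_1) = 1 * (1 + (-0.535)(0.222)) = 1 * 0.88123 = 0.88123
  c_1 = sigma^2 theta_1 = 1 * (-0.535) = -0.535
  c_2 = 0
Equations for k = 0 and k = 1 (AR order 1):
  gamma(0) = phi_1 gamma(1) + c_0
  gamma(1) = phi_1 gamma(0) + c_1
Substituting the second into the first: gamma(0) (1 - phi_1^2) = c_0 + phi_1 c_1, so
  gamma(0) = (c_0 + phi_1 c_1) / (1 - phi_1^2) = (0.88123 + (0.757)(-0.535)) / (1 - (0.757)^2) = 0.476235 / 0.426951 = 1.115432.
  gamma(1) = phi_1 gamma(0) + c_1 = (0.757)(1.115432) + (-0.535) = 0.309382.
Therefore gamma(1) = 0.3094 (to 4 decimal places).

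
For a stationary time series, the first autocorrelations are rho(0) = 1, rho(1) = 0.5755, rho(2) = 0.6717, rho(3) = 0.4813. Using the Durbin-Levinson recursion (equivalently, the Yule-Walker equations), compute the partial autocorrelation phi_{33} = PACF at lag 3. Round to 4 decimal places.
\phi_{33} = -0.0029

The PACF at lag k is phi_{kk}, the last component of the solution
to the Yule-Walker system G_k phi = r_k where
  (G_k)_{ij} = rho(|i - j|), (r_k)_i = rho(i), i,j = 1..k.
Equivalently, Durbin-Levinson gives phi_{kk} iteratively:
  phi_{11} = rho(1)
  phi_{kk} = [rho(k) - sum_{j=1..k-1} phi_{k-1,j} rho(k-j)]
            / [1 - sum_{j=1..k-1} phi_{k-1,j} rho(j)],
  phi_{k,j} = phi_{k-1,j} - phi_{kk} phi_{k-1,k-j},  j = 1..k-1.
Step k = 1:
  phi_11 = rho(1) = 0.5755.
Step k = 2:
  phi_22 = [rho(2) - phi_11 rho(1)] / [1 - phi_11 rho(1)] = [0.6717 - (0.5755)(0.5755)] / [1 - (0.5755)(0.5755)]
         = 0.34049975 / 0.66879975 = 0.509121.
  Update: phi_21 = phi_11 - phi_22 phi_11 = 0.5755 - (0.509121)(0.5755) = 0.282501.
Step k = 3:
  phi_33 = [rho(3) - phi_21 rho(2) - phi_22 rho(1)] / [1 - phi_21 rho(1) - phi_22 rho(2)]
    numerator   = 0.4813 - (0.282501)(0.6717) - (0.509121)(0.5755) = -0.0014549
    denominator = 1 - (0.282501)(0.5755) - (0.509121)(0.6717) = 0.4954443
  phi_33 = -0.0014549 / 0.4954443 = -0.0029.
Therefore phi_{33} = -0.0029.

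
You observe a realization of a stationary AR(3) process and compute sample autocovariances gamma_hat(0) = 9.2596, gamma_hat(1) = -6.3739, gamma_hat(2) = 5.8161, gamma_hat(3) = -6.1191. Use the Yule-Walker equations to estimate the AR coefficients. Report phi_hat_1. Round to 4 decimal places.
\hat\phi_{1} = -0.3930

The Yule-Walker equations for an AR(p) process read, in matrix form,
  Gamma_p phi = r_p,   with   (Gamma_p)_{ij} = gamma(|i - j|),
                       (r_p)_i = gamma(i),   i,j = 1..p.
Substitute the sample gammas (Toeplitz matrix and right-hand side of size 3):
  Gamma_p = [[9.2596, -6.3739, 5.8161], [-6.3739, 9.2596, -6.3739], [5.8161, -6.3739, 9.2596]]
  r_p     = [-6.3739, 5.8161, -6.1191]
Written out (R1..R3):
  (R1) 9.2596 phi_1 - 6.3739 phi_2 + 5.8161 phi_3 = -6.3739
  (R2) -6.3739 phi_1 + 9.2596 phi_2 - 6.3739 phi_3 = 5.8161
  (R3) 5.8161 phi_1 - 6.3739 phi_2 + 9.2596 phi_3 = -6.1191
Gaussian elimination:
  R2 <- R2 - (-6.3739/9.2596) R1 = R2 - (-0.688356) R1:  4.872089 phi_2 - 2.370353 phi_3 = 1.428589
  R3 <- R3 - (5.8161/9.2596) R1 = R3 - (0.628116) R1:  -2.370353 phi_2 + 5.606416 phi_3 = -2.115553
  R3 <- R3 - (-2.370353/4.872089) R2 = R3 - (-0.486517) R2:  4.453199 phi_3 = -1.420521
Back-substitution:
  phi_hat_3 = -1.420521 / 4.453199 = -0.318989
  phi_hat_2 = (1.428589 - (-2.370353)(-0.318989)) / 4.872089 = 0.138025
  phi_hat_1 = (-6.3739 - (-6.3739)(0.138025) - (5.8161)(-0.318989)) / 9.2596 = -0.392983
So phi_hat = [-0.3930, 0.1380, -0.3190].
Therefore phi_hat_1 = -0.3930.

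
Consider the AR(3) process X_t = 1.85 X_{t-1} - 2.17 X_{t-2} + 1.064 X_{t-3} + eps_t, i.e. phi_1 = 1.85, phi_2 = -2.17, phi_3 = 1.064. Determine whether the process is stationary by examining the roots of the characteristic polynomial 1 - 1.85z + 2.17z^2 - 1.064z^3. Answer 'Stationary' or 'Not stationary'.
\text{Not stationary}

The AR(p) characteristic polynomial is P(z) = 1 - 1.85z + 2.17z^2 - 1.064z^3.
Stationarity requires all roots to lie outside the unit circle, i.e. |z| > 1 for every root.
Degree 3: look for a simple real root z0 first, then factor out (1 - z/z0) and solve the remaining quadratic.
Testing z0 = 1.25: P(1.25) = 1 + (-1.85)(1.25) + (2.17)(1.25)^2 + (-1.064)(1.25)^3
  = 1 + (-2.3125) + (3.390625) + (-2.078125) = 0.  So z_0 = 1.25 is a root, |z_0| = 1.25.
Divide out the factor (1 - 0.8 z) = (1 - z/z0) (since 1/z0 = 0.8):
  P(z) = (1 - 0.8 z)(1 + (-1.05) z + (1.33) z^2)
  [check: z-coef -1.05 - (0.8) = -1.85; z^2-coef 1.33 - (0.8)(-1.05) = 2.17; z^3-coef -(0.8)(1.33) = -1.064.]
Remaining roots from the quadratic factor 1 + (-1.05) z + (1.33) z^2:
  Set 1 + (-1.05) z + (1.33) z^2 = 0, i.e. a z^2 + b z + c = 0 with a = 1.33, b = -1.05, c = 1.
  Discriminant D = b^2 - 4ac = (-1.05)^2 - 4*(1.33)*1 = 1.1025 - (5.32) = -4.2175.
  D < 0, so the roots are the complex-conjugate pair z = (-b +/- i sqrt(-D)) / (2a) = 0.3947 +/- 0.7721i.
  For a conjugate pair |z|^2 = z * conj(z) = (product of roots) = c/a = 1/(1.33) = 0.75188, so |z| = sqrt(0.75188) = 0.8671 for both roots.
Moduli of all roots: 1.2500, 0.8671, 0.8671.
All moduli strictly greater than 1? No.
Verdict: Not stationary.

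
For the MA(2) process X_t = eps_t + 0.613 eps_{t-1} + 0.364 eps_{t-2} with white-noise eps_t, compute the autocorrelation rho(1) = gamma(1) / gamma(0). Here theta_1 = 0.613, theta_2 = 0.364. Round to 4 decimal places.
\rho(1) = 0.5544

For an MA(q) process with theta_0 = 1, the autocovariance is
  gamma(k) = sigma^2 * sum_{i=0..q-k} theta_i * theta_{i+k},
and rho(k) = gamma(k) / gamma(0). Sigma^2 cancels.
  numerator   = (1)*(0.613) + (0.613)*(0.364) = 0.836132.
  denominator = (1)^2 + (0.613)^2 + (0.364)^2 = 1.508265.
  rho(1) = 0.836132 / 1.508265 = 0.5544.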